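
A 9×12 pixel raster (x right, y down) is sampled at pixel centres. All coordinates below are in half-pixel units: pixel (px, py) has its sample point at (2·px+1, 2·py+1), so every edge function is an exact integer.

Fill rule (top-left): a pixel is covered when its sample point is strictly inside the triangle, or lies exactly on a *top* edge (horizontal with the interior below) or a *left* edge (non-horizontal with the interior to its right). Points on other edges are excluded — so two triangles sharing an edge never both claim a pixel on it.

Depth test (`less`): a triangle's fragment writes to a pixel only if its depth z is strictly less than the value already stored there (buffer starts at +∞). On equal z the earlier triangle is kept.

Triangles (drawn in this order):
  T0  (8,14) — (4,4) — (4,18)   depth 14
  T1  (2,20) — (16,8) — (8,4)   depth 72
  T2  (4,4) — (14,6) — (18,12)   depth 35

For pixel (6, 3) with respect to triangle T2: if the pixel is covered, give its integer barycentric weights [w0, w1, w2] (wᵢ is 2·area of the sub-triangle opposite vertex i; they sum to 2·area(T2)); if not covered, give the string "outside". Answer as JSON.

T0:
  2·area = 56  (B↔C swapped to make it positive)
  edge (8, 14)→(4, 18): d=(-4,4) right/bottom  bias=-1
  edge (4, 18)→(4, 4): d=(0,-14) top-left  bias=+0
  edge (4, 4)→(8, 14): d=(4,10) right/bottom  bias=-1
    (8,2)@(17, 5): e=[0,182,-126] → ·  [on edge]
    (2,3)@(5, 7): e=[40,14,2] → #
    (3,3)@(7, 7): e=[32,42,-18] → ·
    (7,3)@(15, 7): e=[0,154,-98] → ·  [on edge]
    (2,4)@(5, 9): e=[32,14,10] → #
    (3,4)@(7, 9): e=[24,42,-10] → ·
    (6,4)@(13, 9): e=[0,126,-70] → ·  [on edge]
    (2,5)@(5, 11): e=[24,14,18] → #
    (3,5)@(7, 11): e=[16,42,-2] → ·
    (5,5)@(11, 11): e=[0,98,-42] → ·  [on edge]
    (2,6)@(5, 13): e=[16,14,26] → #
    (3,6)@(7, 13): e=[8,42,6] → #
    (4,6)@(9, 13): e=[0,70,-14] → ·  [on edge]
    (3,7)@(7, 15): e=[0,42,14] → ·  [on edge]
    (2,8)@(5, 17): e=[0,14,42] → ·  [on edge]
    (1,9)@(3, 19): e=[0,-14,70] → ·  [on edge]
    (0,10)@(1, 21): e=[0,-42,98] → ·  [on edge]
  covered (6 px):
    · · · · · · · · ·
    · · · · · · · · ·
    · · · · · · · · ·
    · · # · · · · · ·
    · · # · · · · · ·
    · · # · · · · · ·
    · · # # · · · · ·
    · · # · · · · · ·
    · · · · · · · · ·
    · · · · · · · · ·
    · · · · · · · · ·
    · · · · · · · · ·
T1:
  2·area = 152  (B↔C swapped to make it positive)
  edge (2, 20)→(8, 4): d=(6,-16) top-left  bias=+0
  edge (8, 4)→(16, 8): d=(8,4) right/bottom  bias=-1
  edge (16, 8)→(2, 20): d=(-14,12) right/bottom  bias=-1
    (4,2)@(9, 5): e=[22,4,126] → #
    (5,2)@(11, 5): e=[54,-4,102] → ·
    (3,3)@(7, 7): e=[2,28,122] → #
    (5,3)@(11, 7): e=[66,12,74] → #
    (6,3)@(13, 7): e=[98,4,50] → #
    (7,3)@(15, 7): e=[130,-4,26] → ·
    (3,4)@(7, 9): e=[14,44,94] → #
    (7,4)@(15, 9): e=[142,12,-2] → ·
    (3,5)@(7, 11): e=[26,60,66] → #
    (6,5)@(13, 11): e=[122,36,-6] → ·
    (2,6)@(5, 13): e=[6,84,62] → #
    (5,6)@(11, 13): e=[102,60,-10] → ·
  covered (19 px):
    · · · · · · · · ·
    · · · · · · · · ·
    · · · · # · · · ·
    · · · # # # # · ·
    · · · # # # # · ·
    · · · # # # · · ·
    · · # # # · · · ·
    · · # # · · · · ·
    · · # · · · · · ·
    · # · · · · · · ·
    · · · · · · · · ·
    · · · · · · · · ·
T2:
  2·area = 52
  edge (4, 4)→(14, 6): d=(10,2) right/bottom  bias=-1
  edge (14, 6)→(18, 12): d=(4,6) right/bottom  bias=-1
  edge (18, 12)→(4, 4): d=(-14,-8) top-left  bias=+0
    (3,2)@(7, 5): e=[4,38,10] → #
    (4,2)@(9, 5): e=[0,26,26] → ·  [on edge]
    (3,3)@(7, 7): e=[24,46,-18] → ·
    (5,3)@(11, 7): e=[16,22,14] → #
    (6,3)@(13, 7): e=[12,10,30] → #
    (7,3)@(15, 7): e=[8,-2,46] → ·
    (5,4)@(11, 9): e=[36,30,-14] → ·
    (6,4)@(13, 9): e=[32,18,2] → #
    (7,4)@(15, 9): e=[28,6,18] → #
    (8,4)@(17, 9): e=[24,-6,34] → ·
    (6,5)@(13, 11): e=[52,26,-26] → ·
    (7,5)@(15, 11): e=[48,14,-10] → ·
  covered (6 px):
    · · · · · · · · ·
    · · · · · · · · ·
    · · · # · · · · ·
    · · · · · # # · ·
    · · · · · · # # ·
    · · · · · · · · #
    · · · · · · · · ·
    · · · · · · · · ·
    · · · · · · · · ·
    · · · · · · · · ·
    · · · · · · · · ·
    · · · · · · · · ·

Final: [10,30,12]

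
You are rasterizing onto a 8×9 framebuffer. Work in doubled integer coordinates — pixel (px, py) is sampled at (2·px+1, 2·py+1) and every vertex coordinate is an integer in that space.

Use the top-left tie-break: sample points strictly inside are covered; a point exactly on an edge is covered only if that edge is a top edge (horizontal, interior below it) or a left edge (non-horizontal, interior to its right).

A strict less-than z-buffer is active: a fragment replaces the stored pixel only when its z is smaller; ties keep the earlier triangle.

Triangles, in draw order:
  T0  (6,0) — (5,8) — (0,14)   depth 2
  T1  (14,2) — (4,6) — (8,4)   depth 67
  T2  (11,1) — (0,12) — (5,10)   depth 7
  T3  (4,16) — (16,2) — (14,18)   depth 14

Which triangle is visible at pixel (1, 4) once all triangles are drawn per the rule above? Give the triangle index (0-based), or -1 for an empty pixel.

T0:
  2·area = 34
  edge (6, 0)→(5, 8): d=(-1,8) right/bottom  bias=-1
  edge (5, 8)→(0, 14): d=(-5,6) right/bottom  bias=-1
  edge (0, 14)→(6, 0): d=(6,-14) top-left  bias=+0
    (2,1)@(5, 3): e=[5,25,4] → █
    (3,1)@(7, 3): e=[-11,13,32] → ·
    (2,2)@(5, 5): e=[3,15,16] → █
    (3,2)@(7, 5): e=[-13,3,44] → ·
    (1,3)@(3, 7): e=[17,17,0] → █  [on edge]
    (3,3)@(7, 7): e=[-15,-7,56] → ·
    (1,4)@(3, 9): e=[15,7,12] → █
    (2,4)@(5, 9): e=[-1,-5,40] → ·
    (1,5)@(3, 11): e=[13,-3,24] → ·
  covered (5 px):
    · · · · · · · ·
    · · █ · · · · ·
    · · █ · · · · ·
    · █ █ · · · · ·
    · █ · · · · · ·
    · · · · · · · ·
    · · · · · · · ·
    · · · · · · · ·
    · · · · · · · ·
T1:
  2·area = 4
  edge (14, 2)→(4, 6): d=(-10,4) right/bottom  bias=-1
  edge (4, 6)→(8, 4): d=(4,-2) top-left  bias=+0
  edge (8, 4)→(14, 2): d=(6,-2) top-left  bias=+0
    (5,1)@(11, 3): e=[2,2,0] → █  [on edge]
    (6,1)@(13, 3): e=[-6,6,4] → ·
    (2,2)@(5, 5): e=[6,-2,0] → ·  [on edge]
    (5,2)@(11, 5): e=[-18,10,12] → ·
  covered (1 px):
    · · · · · · · ·
    · · · · · █ · ·
    · · · · · · · ·
    · · · · · · · ·
    · · · · · · · ·
    · · · · · · · ·
    · · · · · · · ·
    · · · · · · · ·
    · · · · · · · ·
T2:
  2·area = 33  (B↔C swapped to make it positive)
  edge (11, 1)→(5, 10): d=(-6,9) right/bottom  bias=-1
  edge (5, 10)→(0, 12): d=(-5,2) right/bottom  bias=-1
  edge (0, 12)→(11, 1): d=(11,-11) top-left  bias=+0
    (5,0)@(11, 1): e=[0,33,0] → ·  [on edge]
    (4,1)@(9, 3): e=[6,27,0] → █  [on edge]
    (5,1)@(11, 3): e=[-12,23,22] → ·
    (3,2)@(7, 5): e=[12,21,0] → █  [on edge]
    (4,2)@(9, 5): e=[-6,17,22] → ·
    (2,3)@(5, 7): e=[18,15,0] → █  [on edge]
    (3,3)@(7, 7): e=[0,11,22] → ·  [on edge]
    (1,4)@(3, 9): e=[24,9,0] → █  [on edge]
    (3,4)@(7, 9): e=[-12,1,44] → ·
    (0,5)@(1, 11): e=[30,3,0] → █  [on edge]
    (1,5)@(3, 11): e=[12,-1,22] → ·
    (2,5)@(5, 11): e=[-6,-5,44] → ·
    (1,6)@(3, 13): e=[0,-11,44] → ·  [on edge]
  covered (6 px):
    · · · · · · · ·
    · · · · █ · · ·
    · · · █ · · · ·
    · · █ · · · · ·
    · █ █ · · · · ·
    █ · · · · · · ·
    · · · · · · · ·
    · · · · · · · ·
    · · · · · · · ·
T3:
  2·area = 164
  edge (4, 16)→(16, 2): d=(12,-14) top-left  bias=+0
  edge (16, 2)→(14, 18): d=(-2,16) right/bottom  bias=-1
  edge (14, 18)→(4, 16): d=(-10,-2) top-left  bias=+0
    (7,2)@(15, 5): e=[22,10,132] → █
    (6,3)@(13, 7): e=[18,38,108] → █
    (5,4)@(11, 9): e=[14,66,84] → █
    (4,5)@(9, 11): e=[10,94,60] → █
    (7,5)@(15, 11): e=[94,-2,72] → ·
    (3,6)@(7, 13): e=[6,122,36] → █
    (7,6)@(15, 13): e=[118,-6,52] → ·
    (2,7)@(5, 15): e=[2,150,12] → █
    (7,7)@(15, 15): e=[142,-10,32] → ·
    (2,8)@(5, 17): e=[26,146,-8] → ·
    (3,8)@(7, 17): e=[54,114,-4] → ·
    (4,8)@(9, 17): e=[82,82,0] → █  [on edge]
  covered (21 px):
    · · · · · · · ·
    · · · · · · · ·
    · · · · · · · █
    · · · · · · █ █
    · · · · · █ █ █
    · · · · █ █ █ ·
    · · · █ █ █ █ ·
    · · █ █ █ █ █ ·
    · · · · █ █ █ ·

Z-buffer (winner per pixel, '.' = empty):
  . . . . . . . .
  . . 0 . 2 1 . .
  . . 0 2 . . . 3
  . 0 0 . . . 3 3
  . 0 2 . . 3 3 3
  2 . . . 3 3 3 .
  . . . 3 3 3 3 .
  . . 3 3 3 3 3 .
  . . . . 3 3 3 .

Final: 0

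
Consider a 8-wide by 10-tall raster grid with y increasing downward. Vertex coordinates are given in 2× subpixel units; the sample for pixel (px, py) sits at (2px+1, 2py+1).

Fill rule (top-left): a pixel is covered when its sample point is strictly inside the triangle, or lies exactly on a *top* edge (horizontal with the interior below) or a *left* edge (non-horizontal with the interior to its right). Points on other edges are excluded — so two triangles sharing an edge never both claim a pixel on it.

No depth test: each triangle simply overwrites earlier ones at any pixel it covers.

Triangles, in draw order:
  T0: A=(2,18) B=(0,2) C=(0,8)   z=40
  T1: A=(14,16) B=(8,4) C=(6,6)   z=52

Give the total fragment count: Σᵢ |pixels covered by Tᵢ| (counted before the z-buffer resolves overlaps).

T0:
  2·area = 12  (B↔C swapped to make it positive)
  edge (2, 18)→(0, 8): d=(-2,-10) top-left  bias=+0
  edge (0, 8)→(0, 2): d=(0,-6) top-left  bias=+0
  edge (0, 2)→(2, 18): d=(2,16) right/bottom  bias=-1
    (0,5)@(1, 11): e=[4,6,2] → #
    (1,5)@(3, 11): e=[24,18,-30] → ·
    (0,6)@(1, 13): e=[0,6,6] → #  [on edge]
    (1,6)@(3, 13): e=[20,18,-26] → ·
    (0,7)@(1, 15): e=[-4,6,10] → ·
  covered (2 px):
    · · · · · · · ·
    · · · · · · · ·
    · · · · · · · ·
    · · · · · · · ·
    · · · · · · · ·
    # · · · · · · ·
    # · · · · · · ·
    · · · · · · · ·
    · · · · · · · ·
    · · · · · · · ·
T1:
  2·area = 36  (B↔C swapped to make it positive)
  edge (14, 16)→(6, 6): d=(-8,-10) top-left  bias=+0
  edge (6, 6)→(8, 4): d=(2,-2) top-left  bias=+0
  edge (8, 4)→(14, 16): d=(6,12) right/bottom  bias=-1
    (5,0)@(11, 1): e=[90,0,-54] → ·  [on edge]
    (4,1)@(9, 3): e=[54,0,-18] → ·  [on edge]
    (3,2)@(7, 5): e=[18,0,18] → #  [on edge]
    (4,2)@(9, 5): e=[38,4,-6] → ·
    (2,3)@(5, 7): e=[-18,0,54] → ·  [on edge]
    (3,3)@(7, 7): e=[2,4,30] → #
    (4,3)@(9, 7): e=[22,8,6] → #
    (5,3)@(11, 7): e=[42,12,-18] → ·
    (1,4)@(3, 9): e=[-54,0,90] → ·  [on edge]
    (3,4)@(7, 9): e=[-14,8,42] → ·
    (4,4)@(9, 9): e=[6,12,18] → #
    (5,4)@(11, 9): e=[26,16,-6] → ·
    (0,5)@(1, 11): e=[-90,0,126] → ·  [on edge]
  covered (5 px):
    · · · · · · · ·
    · · · · · · · ·
    · · · # · · · ·
    · · · # # · · ·
    · · · · # · · ·
    · · · · · # · ·
    · · · · · · · ·
    · · · · · · · ·
    · · · · · · · ·
    · · · · · · · ·

Answer: 7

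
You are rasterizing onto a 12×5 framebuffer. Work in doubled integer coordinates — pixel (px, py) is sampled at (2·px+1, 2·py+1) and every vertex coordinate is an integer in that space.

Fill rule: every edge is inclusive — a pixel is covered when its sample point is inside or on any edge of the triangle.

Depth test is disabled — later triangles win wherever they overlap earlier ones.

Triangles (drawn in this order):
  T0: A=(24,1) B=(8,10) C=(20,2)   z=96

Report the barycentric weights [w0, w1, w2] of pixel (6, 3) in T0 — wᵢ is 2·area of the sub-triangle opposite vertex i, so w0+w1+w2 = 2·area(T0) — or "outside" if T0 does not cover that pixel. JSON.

T0:
  2·area = 20
  edge (24, 1)→(8, 10): d=(-16,9) inclusive
  edge (8, 10)→(20, 2): d=(12,-8) inclusive
  edge (20, 2)→(24, 1): d=(4,-1) inclusive
    (9,1)@(19, 3): e=[13,4,3] → █
    (10,1)@(21, 3): e=[-5,20,5] → ·
    (9,2)@(19, 5): e=[-19,28,11] → ·
    (6,3)@(13, 7): e=[3,4,13] → █
    (7,3)@(15, 7): e=[-15,20,15] → ·
    (6,4)@(13, 9): e=[-29,28,21] → ·
  covered (2 px):
    · · · · · · · · · · · ·
    · · · · · · · · · █ · ·
    · · · · · · · · · · · ·
    · · · · · · █ · · · · ·
    · · · · · · · · · · · ·

Final: [4,13,3]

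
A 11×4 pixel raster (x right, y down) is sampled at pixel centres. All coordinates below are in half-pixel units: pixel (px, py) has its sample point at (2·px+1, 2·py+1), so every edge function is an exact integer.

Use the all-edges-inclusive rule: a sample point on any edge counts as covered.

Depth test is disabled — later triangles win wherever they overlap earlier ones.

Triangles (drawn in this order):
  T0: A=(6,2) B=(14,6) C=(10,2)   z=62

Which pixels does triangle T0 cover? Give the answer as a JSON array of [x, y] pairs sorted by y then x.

T0:
  2·area = 16  (B↔C swapped to make it positive)
  edge (6, 2)→(10, 2): d=(4,0) inclusive
  edge (10, 2)→(14, 6): d=(4,4) inclusive
  edge (14, 6)→(6, 2): d=(-8,-4) inclusive
    (4,0)@(9, 1): e=[-4,0,20] → .  [on edge]
    (4,1)@(9, 3): e=[4,8,4] → X
    (5,1)@(11, 3): e=[4,0,12] → X  [on edge]
    (6,1)@(13, 3): e=[4,-8,20] → .
    (4,2)@(9, 5): e=[12,16,-12] → .
    (5,2)@(11, 5): e=[12,8,-4] → .
    (6,2)@(13, 5): e=[12,0,4] → X  [on edge]
    (7,2)@(15, 5): e=[12,-8,12] → .
    (6,3)@(13, 7): e=[20,8,-12] → .
    (7,3)@(15, 7): e=[20,0,-4] → .  [on edge]
  covered (3 px):
    . . . . . . . . . . .
    . . . . X X . . . . .
    . . . . . . X . . . .
    . . . . . . . . . . .

Final: [[4,1],[5,1],[6,2]]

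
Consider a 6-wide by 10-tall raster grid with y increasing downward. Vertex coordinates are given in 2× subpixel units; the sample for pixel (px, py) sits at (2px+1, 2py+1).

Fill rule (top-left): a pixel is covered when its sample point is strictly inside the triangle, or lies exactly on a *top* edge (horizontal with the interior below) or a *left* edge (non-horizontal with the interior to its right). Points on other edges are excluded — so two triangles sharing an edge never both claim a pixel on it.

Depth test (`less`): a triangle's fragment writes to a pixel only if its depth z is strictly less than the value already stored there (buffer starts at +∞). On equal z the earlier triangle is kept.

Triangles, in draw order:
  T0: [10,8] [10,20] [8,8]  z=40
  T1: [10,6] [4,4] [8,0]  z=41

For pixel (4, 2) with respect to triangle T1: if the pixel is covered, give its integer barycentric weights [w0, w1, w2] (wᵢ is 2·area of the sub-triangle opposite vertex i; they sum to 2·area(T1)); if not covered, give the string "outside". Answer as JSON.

T0:
  2·area = 24
  edge (10, 8)→(10, 20): d=(0,12) right/bottom  bias=-1
  edge (10, 20)→(8, 8): d=(-2,-12) top-left  bias=+0
  edge (8, 8)→(10, 8): d=(2,0) top-left  bias=+0
    (4,4)@(9, 9): e=[12,10,2] → █
    (5,4)@(11, 9): e=[-12,34,2] → ·
    (4,5)@(9, 11): e=[12,6,6] → █
    (5,5)@(11, 11): e=[-12,30,6] → ·
    (4,6)@(9, 13): e=[12,2,10] → █
    (5,6)@(11, 13): e=[-12,26,10] → ·
    (4,7)@(9, 15): e=[12,-2,14] → ·
  covered (3 px):
    · · · · · ·
    · · · · · ·
    · · · · · ·
    · · · · · ·
    · · · · █ ·
    · · · · █ ·
    · · · · █ ·
    · · · · · ·
    · · · · · ·
    · · · · · ·
T1:
  2·area = 32
  edge (10, 6)→(4, 4): d=(-6,-2) top-left  bias=+0
  edge (4, 4)→(8, 0): d=(4,-4) top-left  bias=+0
  edge (8, 0)→(10, 6): d=(2,6) right/bottom  bias=-1
    (3,0)@(7, 1): e=[24,0,8] → █  [on edge]
    (4,0)@(9, 1): e=[28,8,-4] → ·
    (0,1)@(1, 3): e=[0,-16,48] → ·  [on edge]
    (2,1)@(5, 3): e=[8,0,24] → █  [on edge]
    (4,1)@(9, 3): e=[16,16,0] → ·  [on edge]
    (1,2)@(3, 5): e=[-8,0,40] → ·  [on edge]
    (2,2)@(5, 5): e=[-4,8,28] → ·
    (3,2)@(7, 5): e=[0,16,16] → █  [on edge]
    (4,2)@(9, 5): e=[4,24,4] → █
    (5,2)@(11, 5): e=[8,32,-8] → ·
    (0,3)@(1, 7): e=[-24,0,56] → ·  [on edge]
    (3,3)@(7, 7): e=[-12,24,20] → ·
    (5,4)@(11, 9): e=[-16,48,0] → ·  [on edge]
  covered (5 px):
    · · · █ · ·
    · · █ █ · ·
    · · · █ █ ·
    · · · · · ·
    · · · · · ·
    · · · · · ·
    · · · · · ·
    · · · · · ·
    · · · · · ·
    · · · · · ·

Result: [24,4,4]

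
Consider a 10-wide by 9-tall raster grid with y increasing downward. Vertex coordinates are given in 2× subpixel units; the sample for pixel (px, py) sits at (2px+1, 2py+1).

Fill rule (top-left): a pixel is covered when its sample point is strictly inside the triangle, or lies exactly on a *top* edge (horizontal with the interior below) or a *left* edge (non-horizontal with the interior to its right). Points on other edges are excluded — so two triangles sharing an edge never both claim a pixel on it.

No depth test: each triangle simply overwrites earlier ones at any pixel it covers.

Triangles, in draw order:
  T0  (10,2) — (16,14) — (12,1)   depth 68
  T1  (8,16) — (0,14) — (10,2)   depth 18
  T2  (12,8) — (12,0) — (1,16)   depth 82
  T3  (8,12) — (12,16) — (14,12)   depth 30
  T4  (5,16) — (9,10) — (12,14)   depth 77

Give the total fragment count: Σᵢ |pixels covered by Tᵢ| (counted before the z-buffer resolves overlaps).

T0:
  2·area = 30  (B↔C swapped to make it positive)
  edge (10, 2)→(12, 1): d=(2,-1) top-left  bias=+0
  edge (12, 1)→(16, 14): d=(4,13) right/bottom  bias=-1
  edge (16, 14)→(10, 2): d=(-6,-12) top-left  bias=+0
    (5,1)@(11, 3): e=[3,21,6] → █
    (6,1)@(13, 3): e=[5,-5,30] → ·
    (5,2)@(11, 5): e=[7,29,-6] → ·
    (6,2)@(13, 5): e=[9,3,18] → █
    (7,2)@(15, 5): e=[11,-23,42] → ·
    (6,3)@(13, 7): e=[13,11,6] → █
    (7,3)@(15, 7): e=[15,-15,30] → ·
    (6,4)@(13, 9): e=[17,19,-6] → ·
    (7,5)@(15, 11): e=[23,1,6] → █
    (8,5)@(17, 11): e=[25,-25,30] → ·
    (7,6)@(15, 13): e=[27,9,-6] → ·
  covered (4 px):
    · · · · · · · · · ·
    · · · · · █ · · · ·
    · · · · · · █ · · ·
    · · · · · · █ · · ·
    · · · · · · · · · ·
    · · · · · · · █ · ·
    · · · · · · · · · ·
    · · · · · · · · · ·
    · · · · · · · · · ·
T1:
  2·area = 116
  edge (8, 16)→(0, 14): d=(-8,-2) top-left  bias=+0
  edge (0, 14)→(10, 2): d=(10,-12) top-left  bias=+0
  edge (10, 2)→(8, 16): d=(-2,14) right/bottom  bias=-1
    (4,2)@(9, 5): e=[90,18,8] → █
    (5,2)@(11, 5): e=[94,42,-20] → ·
    (3,3)@(7, 7): e=[70,14,32] → █
    (5,3)@(11, 7): e=[78,62,-24] → ·
    (2,4)@(5, 9): e=[50,10,56] → █
    (4,4)@(9, 9): e=[58,58,0] → ·  [on edge]
    (1,5)@(3, 11): e=[30,6,80] → █
    (4,5)@(9, 11): e=[42,78,-4] → ·
    (0,6)@(1, 13): e=[10,2,104] → █
    (4,6)@(9, 13): e=[26,98,-8] → ·
    (0,7)@(1, 15): e=[-6,22,100] → ·
    (1,7)@(3, 15): e=[-2,46,72] → ·
  covered (14 px):
    · · · · · · · · · ·
    · · · · · · · · · ·
    · · · · █ · · · · ·
    · · · █ █ · · · · ·
    · · █ █ · · · · · ·
    · █ █ █ · · · · · ·
    █ █ █ █ · · · · · ·
    · · █ █ · · · · · ·
    · · · · · · · · · ·
T2:
  2·area = 88  (B↔C swapped to make it positive)
  edge (12, 8)→(1, 16): d=(-11,8) right/bottom  bias=-1
  edge (1, 16)→(12, 0): d=(11,-16) top-left  bias=+0
  edge (12, 0)→(12, 8): d=(0,8) right/bottom  bias=-1
    (5,1)@(11, 3): e=[63,17,8] → █
    (6,1)@(13, 3): e=[47,49,-8] → ·
    (4,2)@(9, 5): e=[57,7,24] → █
    (6,2)@(13, 5): e=[25,71,-8] → ·
    (4,3)@(9, 7): e=[35,29,24] → █
    (6,3)@(13, 7): e=[3,93,-8] → ·
    (3,4)@(7, 9): e=[29,19,40] → █
    (5,4)@(11, 9): e=[-3,83,8] → ·
    (2,5)@(5, 11): e=[23,9,56] → █
    (4,5)@(9, 11): e=[-9,73,24] → ·
    (2,6)@(5, 13): e=[1,31,56] → █
    (3,6)@(7, 13): e=[-15,63,40] → ·
  covered (10 px):
    · · · · · · · · · ·
    · · · · · █ · · · ·
    · · · · █ █ · · · ·
    · · · · █ █ · · · ·
    · · · █ █ · · · · ·
    · · █ █ · · · · · ·
    · · █ · · · · · · ·
    · · · · · · · · · ·
    · · · · · · · · · ·
T3:
  2·area = 24  (B↔C swapped to make it positive)
  edge (8, 12)→(14, 12): d=(6,0) top-left  bias=+0
  edge (14, 12)→(12, 16): d=(-2,4) right/bottom  bias=-1
  edge (12, 16)→(8, 12): d=(-4,-4) top-left  bias=+0
    (0,2)@(1, 5): e=[-42,66,0] → ·  [on edge]
    (1,3)@(3, 7): e=[-30,54,0] → ·  [on edge]
    (2,4)@(5, 9): e=[-18,42,0] → ·  [on edge]
    (3,5)@(7, 11): e=[-6,30,0] → ·  [on edge]
    (4,6)@(9, 13): e=[6,18,0] → █  [on edge]
    (5,6)@(11, 13): e=[6,10,8] → █
    (6,6)@(13, 13): e=[6,2,16] → █
    (7,6)@(15, 13): e=[6,-6,24] → ·
    (4,7)@(9, 15): e=[18,14,-8] → ·
    (5,7)@(11, 15): e=[18,6,0] → █  [on edge]
    (6,7)@(13, 15): e=[18,-2,8] → ·
    (5,8)@(11, 17): e=[30,2,-8] → ·
    (6,8)@(13, 17): e=[30,-6,0] → ·  [on edge]
  covered (4 px):
    · · · · · · · · · ·
    · · · · · · · · · ·
    · · · · · · · · · ·
    · · · · · · · · · ·
    · · · · · · · · · ·
    · · · · · · · · · ·
    · · · · █ █ █ · · ·
    · · · · · █ · · · ·
    · · · · · · · · · ·
T4:
  2·area = 34
  edge (5, 16)→(9, 10): d=(4,-6) top-left  bias=+0
  edge (9, 10)→(12, 14): d=(3,4) right/bottom  bias=-1
  edge (12, 14)→(5, 16): d=(-7,2) right/bottom  bias=-1
    (7,0)@(15, 1): e=[0,-51,85] → ·  [on edge]
    (5,3)@(11, 7): e=[0,-17,51] → ·  [on edge]
    (4,5)@(9, 11): e=[4,3,27] → █
    (5,5)@(11, 11): e=[16,-5,23] → ·
    (3,6)@(7, 13): e=[0,17,17] → █  [on edge]
    (5,6)@(11, 13): e=[24,1,9] → █
    (6,6)@(13, 13): e=[36,-7,5] → ·
    (3,7)@(7, 15): e=[8,23,3] → █
    (4,7)@(9, 15): e=[20,15,-1] → ·
    (5,7)@(11, 15): e=[32,7,-5] → ·
    (3,8)@(7, 17): e=[16,29,-11] → ·
  covered (5 px):
    · · · · · · · · · ·
    · · · · · · · · · ·
    · · · · · · · · · ·
    · · · · · · · · · ·
    · · · · · · · · · ·
    · · · · █ · · · · ·
    · · · █ █ █ · · · ·
    · · · █ · · · · · ·
    · · · · · · · · · ·

Result: 37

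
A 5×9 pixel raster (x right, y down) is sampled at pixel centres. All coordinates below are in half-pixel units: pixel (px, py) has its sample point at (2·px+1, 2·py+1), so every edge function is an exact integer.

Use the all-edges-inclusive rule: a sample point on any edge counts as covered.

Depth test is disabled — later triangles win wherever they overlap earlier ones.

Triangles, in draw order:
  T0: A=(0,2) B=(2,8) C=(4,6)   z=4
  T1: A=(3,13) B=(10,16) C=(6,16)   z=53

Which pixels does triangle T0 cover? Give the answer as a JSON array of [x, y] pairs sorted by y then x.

T0:
  2·area = 16  (B↔C swapped to make it positive)
  edge (0, 2)→(4, 6): d=(4,4) inclusive
  edge (4, 6)→(2, 8): d=(-2,2) inclusive
  edge (2, 8)→(0, 2): d=(-2,-6) inclusive
    (4,0)@(9, 1): e=[-40,0,56] → .  [on edge]
    (0,1)@(1, 3): e=[0,12,4] → X  [on edge]
    (1,1)@(3, 3): e=[-8,8,16] → .
    (3,1)@(7, 3): e=[-24,0,40] → .  [on edge]
    (0,2)@(1, 5): e=[8,8,0] → X  [on edge]
    (1,2)@(3, 5): e=[0,4,12] → X  [on edge]
    (2,2)@(5, 5): e=[-8,0,24] → .  [on edge]
    (0,3)@(1, 7): e=[16,4,-4] → .
    (1,3)@(3, 7): e=[8,0,8] → X  [on edge]
    (2,3)@(5, 7): e=[0,-4,20] → .  [on edge]
    (0,4)@(1, 9): e=[24,0,-8] → .  [on edge]
    (1,4)@(3, 9): e=[16,-4,4] → .
    (3,4)@(7, 9): e=[0,-12,28] → .  [on edge]
    (1,5)@(3, 11): e=[24,-8,0] → .  [on edge]
    (4,5)@(9, 11): e=[0,-20,36] → .  [on edge]
    (2,8)@(5, 17): e=[40,-24,0] → .  [on edge]
  covered (4 px):
    . . . . .
    X . . . .
    X X . . .
    . X . . .
    . . . . .
    . . . . .
    . . . . .
    . . . . .
    . . . . .
T1:
  2·area = 12
  edge (3, 13)→(10, 16): d=(7,3) inclusive
  edge (10, 16)→(6, 16): d=(-4,0) inclusive
  edge (6, 16)→(3, 13): d=(-3,-3) inclusive
    (0,5)@(1, 11): e=[-8,20,0] → .  [on edge]
    (1,6)@(3, 13): e=[0,12,0] → X  [on edge]
    (2,6)@(5, 13): e=[-6,12,6] → .
    (1,7)@(3, 15): e=[14,4,-6] → .
    (2,7)@(5, 15): e=[8,4,0] → X  [on edge]
    (3,7)@(7, 15): e=[2,4,6] → X
    (4,7)@(9, 15): e=[-4,4,12] → .
    (2,8)@(5, 17): e=[22,-4,-6] → .
    (3,8)@(7, 17): e=[16,-4,0] → .  [on edge]
  covered (3 px):
    . . . . .
    . . . . .
    . . . . .
    . . . . .
    . . . . .
    . . . . .
    . X . . .
    . . X X .
    . . . . .

Final: [[0,1],[0,2],[1,2],[1,3]]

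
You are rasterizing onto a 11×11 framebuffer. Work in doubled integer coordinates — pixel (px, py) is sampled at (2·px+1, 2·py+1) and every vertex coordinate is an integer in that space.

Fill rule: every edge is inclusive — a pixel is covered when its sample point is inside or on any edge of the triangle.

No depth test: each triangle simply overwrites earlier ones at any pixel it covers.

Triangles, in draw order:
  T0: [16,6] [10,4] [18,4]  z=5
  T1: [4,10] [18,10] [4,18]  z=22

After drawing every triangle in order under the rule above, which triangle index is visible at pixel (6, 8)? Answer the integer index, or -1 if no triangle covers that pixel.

T0:
  2·area = 16
  edge (16, 6)→(10, 4): d=(-6,-2) inclusive
  edge (10, 4)→(18, 4): d=(8,0) inclusive
  edge (18, 4)→(16, 6): d=(-2,2) inclusive
    (0,0)@(1, 1): e=[0,-24,40] → ·  [on edge]
    (10,0)@(21, 1): e=[40,-24,0] → ·  [on edge]
    (3,1)@(7, 3): e=[0,-8,24] → ·  [on edge]
    (9,1)@(19, 3): e=[24,-8,0] → ·  [on edge]
    (6,2)@(13, 5): e=[0,8,8] → █  [on edge]
    (7,2)@(15, 5): e=[4,8,4] → █
    (8,2)@(17, 5): e=[8,8,0] → █  [on edge]
    (9,2)@(19, 5): e=[12,8,-4] → ·
    (6,3)@(13, 7): e=[-12,24,4] → ·
    (7,3)@(15, 7): e=[-8,24,0] → ·  [on edge]
    (8,3)@(17, 7): e=[-4,24,-4] → ·
    (9,3)@(19, 7): e=[0,24,-8] → ·  [on edge]
    (6,4)@(13, 9): e=[-24,40,0] → ·  [on edge]
    (5,5)@(11, 11): e=[-40,56,0] → ·  [on edge]
    (4,6)@(9, 13): e=[-56,72,0] → ·  [on edge]
    (3,7)@(7, 15): e=[-72,88,0] → ·  [on edge]
    (2,8)@(5, 17): e=[-88,104,0] → ·  [on edge]
    (1,9)@(3, 19): e=[-104,120,0] → ·  [on edge]
    (0,10)@(1, 21): e=[-120,136,0] → ·  [on edge]
  covered (3 px):
    · · · · · · · · · · ·
    · · · · · · · · · · ·
    · · · · · · █ █ █ · ·
    · · · · · · · · · · ·
    · · · · · · · · · · ·
    · · · · · · · · · · ·
    · · · · · · · · · · ·
    · · · · · · · · · · ·
    · · · · · · · · · · ·
    · · · · · · · · · · ·
    · · · · · · · · · · ·
T1:
  2·area = 112
  edge (4, 10)→(18, 10): d=(14,0) inclusive
  edge (18, 10)→(4, 18): d=(-14,8) inclusive
  edge (4, 18)→(4, 10): d=(0,-8) inclusive
    (2,5)@(5, 11): e=[14,90,8] → █
    (3,5)@(7, 11): e=[14,74,24] → █
    (4,5)@(9, 11): e=[14,58,40] → █
    (5,5)@(11, 11): e=[14,42,56] → █
    (6,5)@(13, 11): e=[14,26,72] → █
    (7,5)@(15, 11): e=[14,10,88] → █
    (8,5)@(17, 11): e=[14,-6,104] → ·
    (2,6)@(5, 13): e=[42,62,8] → █
    (6,6)@(13, 13): e=[42,-2,72] → ·
    (7,6)@(15, 13): e=[42,-18,88] → ·
    (2,7)@(5, 15): e=[70,34,8] → █
    (5,7)@(11, 15): e=[70,-14,56] → ·
  covered (14 px):
    · · · · · · · · · · ·
    · · · · · · · · · · ·
    · · · · · · · · · · ·
    · · · · · · · · · · ·
    · · · · · · · · · · ·
    · · █ █ █ █ █ █ · · ·
    · · █ █ █ █ · · · · ·
    · · █ █ █ · · · · · ·
    · · █ · · · · · · · ·
    · · · · · · · · · · ·
    · · · · · · · · · · ·

Z-buffer (winner per pixel, '.' = empty):
  . . . . . . . . . . .
  . . . . . . . . . . .
  . . . . . . 0 0 0 . .
  . . . . . . . . . . .
  . . . . . . . . . . .
  . . 1 1 1 1 1 1 . . .
  . . 1 1 1 1 . . . . .
  . . 1 1 1 . . . . . .
  . . 1 . . . . . . . .
  . . . . . . . . . . .
  . . . . . . . . . . .

Final: -1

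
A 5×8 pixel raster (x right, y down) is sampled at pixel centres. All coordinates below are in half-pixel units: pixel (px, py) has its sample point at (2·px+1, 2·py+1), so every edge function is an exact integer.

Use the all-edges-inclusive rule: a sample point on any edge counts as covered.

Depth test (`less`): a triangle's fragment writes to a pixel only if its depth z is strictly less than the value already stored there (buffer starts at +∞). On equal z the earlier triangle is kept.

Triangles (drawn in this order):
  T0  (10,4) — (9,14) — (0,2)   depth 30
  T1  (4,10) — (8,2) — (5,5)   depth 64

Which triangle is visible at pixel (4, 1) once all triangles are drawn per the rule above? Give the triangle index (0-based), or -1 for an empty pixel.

T0:
  2·area = 102
  edge (10, 4)→(9, 14): d=(-1,10) inclusive
  edge (9, 14)→(0, 2): d=(-9,-12) inclusive
  edge (0, 2)→(10, 4): d=(10,2) inclusive
    (0,1)@(1, 3): e=[91,3,8] → X
    (1,1)@(3, 3): e=[71,27,4] → X
    (2,1)@(5, 3): e=[51,51,0] → X  [on edge]
    (3,1)@(7, 3): e=[31,75,-4] → .
    (0,2)@(1, 5): e=[89,-15,28] → .
    (1,2)@(3, 5): e=[69,9,24] → X
    (3,2)@(7, 5): e=[29,57,16] → X
    (4,2)@(9, 5): e=[9,81,12] → X
    (1,3)@(3, 7): e=[67,-9,44] → .
    (2,3)@(5, 7): e=[47,15,40] → X
    (2,4)@(5, 9): e=[45,-3,60] → .
    (3,4)@(7, 9): e=[25,21,56] → X
  covered (15 px):
    . . . . .
    X X X . .
    . X X X X
    . . X X X
    . . . X X
    . . . X X
    . . . . X
    . . . . .
T1:
  2·area = 12  (B↔C swapped to make it positive)
  edge (4, 10)→(5, 5): d=(1,-5) inclusive
  edge (5, 5)→(8, 2): d=(3,-3) inclusive
  edge (8, 2)→(4, 10): d=(-4,8) inclusive
    (4,0)@(9, 1): e=[16,0,-4] → .  [on edge]
    (3,1)@(7, 3): e=[8,0,4] → X  [on edge]
    (4,1)@(9, 3): e=[18,6,-12] → .
    (2,2)@(5, 5): e=[0,0,12] → X  [on edge]
    (3,2)@(7, 5): e=[10,6,-4] → .
    (1,3)@(3, 7): e=[-8,0,20] → .  [on edge]
    (2,3)@(5, 7): e=[2,6,4] → X
    (3,3)@(7, 7): e=[12,12,-12] → .
    (0,4)@(1, 9): e=[-16,0,28] → .  [on edge]
    (2,4)@(5, 9): e=[4,12,-4] → .
    (1,7)@(3, 15): e=[0,24,-12] → .  [on edge]
  covered (3 px):
    . . . . .
    . . . X .
    . . X . .
    . . X . .
    . . . . .
    . . . . .
    . . . . .
    . . . . .

Z-buffer (winner per pixel, '.' = empty):
  . . . . .
  0 0 0 1 .
  . 0 0 0 0
  . . 0 0 0
  . . . 0 0
  . . . 0 0
  . . . . 0
  . . . . .

Result: -1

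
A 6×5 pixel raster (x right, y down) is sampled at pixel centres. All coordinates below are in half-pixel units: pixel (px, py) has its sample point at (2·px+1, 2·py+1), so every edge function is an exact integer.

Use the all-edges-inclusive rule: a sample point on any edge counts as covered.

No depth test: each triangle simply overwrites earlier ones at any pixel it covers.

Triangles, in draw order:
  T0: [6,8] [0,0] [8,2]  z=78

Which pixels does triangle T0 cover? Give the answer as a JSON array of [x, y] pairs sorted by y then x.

T0:
  2·area = 52
  edge (6, 8)→(0, 0): d=(-6,-8) inclusive
  edge (0, 0)→(8, 2): d=(8,2) inclusive
  edge (8, 2)→(6, 8): d=(-2,6) inclusive
    (0,0)@(1, 1): e=[2,6,44] → #
    (1,0)@(3, 1): e=[18,2,32] → #
    (2,0)@(5, 1): e=[34,-2,20] → ·
    (0,1)@(1, 3): e=[-10,22,40] → ·
    (1,1)@(3, 3): e=[6,18,28] → #
    (2,1)@(5, 3): e=[22,14,16] → #
    (3,1)@(7, 3): e=[38,10,4] → #
    (4,1)@(9, 3): e=[54,6,-8] → ·
    (1,2)@(3, 5): e=[-6,34,24] → ·
    (2,2)@(5, 5): e=[10,30,12] → #
    (3,2)@(7, 5): e=[26,26,0] → #  [on edge]
    (4,2)@(9, 5): e=[42,22,-12] → ·
  covered (7 px):
    # # · · · ·
    · # # # · ·
    · · # # · ·
    · · · · · ·
    · · · · · ·

Answer: [[0,0],[1,0],[1,1],[2,1],[3,1],[2,2],[3,2]]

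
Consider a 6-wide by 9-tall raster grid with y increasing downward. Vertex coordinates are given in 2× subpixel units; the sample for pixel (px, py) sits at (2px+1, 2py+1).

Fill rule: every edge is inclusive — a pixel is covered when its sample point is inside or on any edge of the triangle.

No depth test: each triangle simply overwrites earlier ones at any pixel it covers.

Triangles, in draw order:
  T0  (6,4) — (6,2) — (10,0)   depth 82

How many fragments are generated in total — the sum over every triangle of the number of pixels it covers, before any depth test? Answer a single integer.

T0:
  2·area = 8
  edge (6, 4)→(6, 2): d=(0,-2) inclusive
  edge (6, 2)→(10, 0): d=(4,-2) inclusive
  edge (10, 0)→(6, 4): d=(-4,4) inclusive
    (4,0)@(9, 1): e=[6,2,0] → X  [on edge]
    (5,0)@(11, 1): e=[10,6,-8] → .
    (3,1)@(7, 3): e=[2,6,0] → X  [on edge]
    (4,1)@(9, 3): e=[6,10,-8] → .
    (2,2)@(5, 5): e=[-2,10,0] → .  [on edge]
    (3,2)@(7, 5): e=[2,14,-8] → .
    (1,3)@(3, 7): e=[-6,14,0] → .  [on edge]
    (0,4)@(1, 9): e=[-10,18,0] → .  [on edge]
  covered (2 px):
    . . . . X .
    . . . X . .
    . . . . . .
    . . . . . .
    . . . . . .
    . . . . . .
    . . . . . .
    . . . . . .
    . . . . . .

Result: 2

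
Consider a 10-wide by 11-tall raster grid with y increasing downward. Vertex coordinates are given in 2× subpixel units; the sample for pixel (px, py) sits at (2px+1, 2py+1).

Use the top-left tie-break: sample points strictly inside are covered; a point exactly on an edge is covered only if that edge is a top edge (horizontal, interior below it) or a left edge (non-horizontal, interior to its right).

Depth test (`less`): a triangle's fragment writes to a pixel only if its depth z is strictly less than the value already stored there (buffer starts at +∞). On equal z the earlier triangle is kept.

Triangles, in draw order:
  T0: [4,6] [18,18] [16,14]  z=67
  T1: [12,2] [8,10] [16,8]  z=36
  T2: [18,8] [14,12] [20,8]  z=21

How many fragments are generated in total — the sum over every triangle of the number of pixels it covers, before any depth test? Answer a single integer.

T0:
  2·area = 32  (B↔C swapped to make it positive)
  edge (4, 6)→(16, 14): d=(12,8) right/bottom  bias=-1
  edge (16, 14)→(18, 18): d=(2,4) right/bottom  bias=-1
  edge (18, 18)→(4, 6): d=(-14,-12) top-left  bias=+0
    (5,5)@(11, 11): e=[4,14,14] → X
    (6,5)@(13, 11): e=[-12,6,38] → .
    (5,6)@(11, 13): e=[28,18,-14] → .
    (6,6)@(13, 13): e=[12,10,10] → X
    (7,6)@(15, 13): e=[-4,2,34] → .
    (6,7)@(13, 15): e=[36,14,-18] → .
    (7,7)@(15, 15): e=[20,6,6] → X
    (8,7)@(17, 15): e=[4,-2,30] → .
    (7,8)@(15, 17): e=[44,10,-22] → .
    (8,8)@(17, 17): e=[28,2,2] → X
    (9,8)@(19, 17): e=[12,-6,26] → .
    (8,9)@(17, 19): e=[52,6,-26] → .
  covered (4 px):
    . . . . . . . . . .
    . . . . . . . . . .
    . . . . . . . . . .
    . . . . . . . . . .
    . . . . . . . . . .
    . . . . . X . . . .
    . . . . . . X . . .
    . . . . . . . X . .
    . . . . . . . . X .
    . . . . . . . . . .
    . . . . . . . . . .
T1:
  2·area = 56  (B↔C swapped to make it positive)
  edge (12, 2)→(16, 8): d=(4,6) right/bottom  bias=-1
  edge (16, 8)→(8, 10): d=(-8,2) right/bottom  bias=-1
  edge (8, 10)→(12, 2): d=(4,-8) top-left  bias=+0
    (5,2)@(11, 5): e=[18,34,4] → X
    (6,2)@(13, 5): e=[6,30,20] → X
    (7,2)@(15, 5): e=[-6,26,36] → .
    (5,3)@(11, 7): e=[26,18,12] → X
    (7,3)@(15, 7): e=[2,10,44] → X
    (8,3)@(17, 7): e=[-10,6,60] → .
    (4,4)@(9, 9): e=[46,6,4] → X
    (6,4)@(13, 9): e=[22,-2,36] → .
    (7,4)@(15, 9): e=[10,-6,52] → .
    (4,5)@(9, 11): e=[54,-10,12] → .
    (5,5)@(11, 11): e=[42,-14,28] → .
  covered (7 px):
    . . . . . . . . . .
    . . . . . . . . . .
    . . . . . X X . . .
    . . . . . X X X . .
    . . . . X X . . . .
    . . . . . . . . . .
    . . . . . . . . . .
    . . . . . . . . . .
    . . . . . . . . . .
    . . . . . . . . . .
    . . . . . . . . . .
T2:
  2·area = 8  (B↔C swapped to make it positive)
  edge (18, 8)→(20, 8): d=(2,0) top-left  bias=+0
  edge (20, 8)→(14, 12): d=(-6,4) right/bottom  bias=-1
  edge (14, 12)→(18, 8): d=(4,-4) top-left  bias=+0
    (9,3)@(19, 7): e=[-2,10,0] → .  [on edge]
    (8,4)@(17, 9): e=[2,6,0] → X  [on edge]
    (9,4)@(19, 9): e=[2,-2,8] → .
    (7,5)@(15, 11): e=[6,2,0] → X  [on edge]
    (8,5)@(17, 11): e=[6,-6,8] → .
    (6,6)@(13, 13): e=[10,-2,0] → .  [on edge]
    (7,6)@(15, 13): e=[10,-10,8] → .
    (5,7)@(11, 15): e=[14,-6,0] → .  [on edge]
    (4,8)@(9, 17): e=[18,-10,0] → .  [on edge]
    (3,9)@(7, 19): e=[22,-14,0] → .  [on edge]
    (2,10)@(5, 21): e=[26,-18,0] → .  [on edge]
  covered (2 px):
    . . . . . . . . . .
    . . . . . . . . . .
    . . . . . . . . . .
    . . . . . . . . . .
    . . . . . . . . X .
    . . . . . . . X . .
    . . . . . . . . . .
    . . . . . . . . . .
    . . . . . . . . . .
    . . . . . . . . . .
    . . . . . . . . . .

Final: 13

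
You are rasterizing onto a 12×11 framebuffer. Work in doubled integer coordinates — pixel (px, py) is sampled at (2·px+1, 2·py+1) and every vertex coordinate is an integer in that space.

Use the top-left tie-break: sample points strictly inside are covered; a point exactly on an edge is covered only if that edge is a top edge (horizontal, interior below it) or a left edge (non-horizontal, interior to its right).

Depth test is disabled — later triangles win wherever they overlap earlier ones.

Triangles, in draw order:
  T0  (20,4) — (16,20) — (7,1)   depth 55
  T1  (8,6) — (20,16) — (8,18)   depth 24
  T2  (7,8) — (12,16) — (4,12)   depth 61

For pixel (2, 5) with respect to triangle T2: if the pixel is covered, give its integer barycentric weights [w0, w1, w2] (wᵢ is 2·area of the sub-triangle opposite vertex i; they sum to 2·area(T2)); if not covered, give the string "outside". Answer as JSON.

T0:
  2·area = 220
  edge (20, 4)→(16, 20): d=(-4,16) right/bottom  bias=-1
  edge (16, 20)→(7, 1): d=(-9,-19) top-left  bias=+0
  edge (7, 1)→(20, 4): d=(13,3) right/bottom  bias=-1
    (3,0)@(7, 1): e=[220,0,0] → ·  [on edge]
    (4,1)@(9, 3): e=[180,20,20] → █
    (5,1)@(11, 3): e=[148,58,14] → █
    (6,1)@(13, 3): e=[116,96,8] → █
    (7,1)@(15, 3): e=[84,134,2] → █
    (8,1)@(17, 3): e=[52,172,-4] → ·
    (4,2)@(9, 5): e=[172,2,46] → █
    (8,2)@(17, 5): e=[44,154,22] → █
    (9,2)@(19, 5): e=[12,192,16] → █
    (10,2)@(21, 5): e=[-20,230,10] → ·
    (4,3)@(9, 7): e=[164,-16,72] → ·
    (5,3)@(11, 7): e=[132,22,66] → █
  covered (28 px):
    · · · · · · · · · · · ·
    · · · · █ █ █ █ · · · ·
    · · · · █ █ █ █ █ █ · ·
    · · · · · █ █ █ █ █ · ·
    · · · · · █ █ █ █ · · ·
    · · · · · · █ █ █ · · ·
    · · · · · · █ █ █ · · ·
    · · · · · · · █ █ · · ·
    · · · · · · · █ · · · ·
    · · · · · · · · · · · ·
    · · · · · · · · · · · ·
T1:
  2·area = 144
  edge (8, 6)→(20, 16): d=(12,10) right/bottom  bias=-1
  edge (20, 16)→(8, 18): d=(-12,2) right/bottom  bias=-1
  edge (8, 18)→(8, 6): d=(0,-12) top-left  bias=+0
    (4,3)@(9, 7): e=[2,130,12] → █
    (5,3)@(11, 7): e=[-18,126,36] → ·
    (4,4)@(9, 9): e=[26,106,12] → █
    (5,4)@(11, 9): e=[6,102,36] → █
    (6,4)@(13, 9): e=[-14,98,60] → ·
    (4,5)@(9, 11): e=[50,82,12] → █
    (6,5)@(13, 11): e=[10,74,60] → █
    (7,5)@(15, 11): e=[-10,70,84] → ·
    (4,6)@(9, 13): e=[74,58,12] → █
    (7,6)@(15, 13): e=[14,46,84] → █
    (8,6)@(17, 13): e=[-6,42,108] → ·
    (4,7)@(9, 15): e=[98,34,12] → █
  covered (18 px):
    · · · · · · · · · · · ·
    · · · · · · · · · · · ·
    · · · · · · · · · · · ·
    · · · · █ · · · · · · ·
    · · · · █ █ · · · · · ·
    · · · · █ █ █ · · · · ·
    · · · · █ █ █ █ · · · ·
    · · · · █ █ █ █ █ · · ·
    · · · · █ █ █ · · · · ·
    · · · · · · · · · · · ·
    · · · · · · · · · · · ·
T2:
  2·area = 44
  edge (7, 8)→(12, 16): d=(5,8) right/bottom  bias=-1
  edge (12, 16)→(4, 12): d=(-8,-4) top-left  bias=+0
  edge (4, 12)→(7, 8): d=(3,-4) top-left  bias=+0
    (3,4)@(7, 9): e=[5,36,3] → █
    (4,4)@(9, 9): e=[-11,44,11] → ·
    (2,5)@(5, 11): e=[31,12,1] → █
    (4,5)@(9, 11): e=[-1,28,17] → ·
    (2,6)@(5, 13): e=[41,-4,7] → ·
    (3,6)@(7, 13): e=[25,4,15] → █
    (4,6)@(9, 13): e=[9,12,23] → █
    (5,6)@(11, 13): e=[-7,20,31] → ·
    (3,7)@(7, 15): e=[35,-12,21] → ·
    (4,7)@(9, 15): e=[19,-4,29] → ·
    (5,7)@(11, 15): e=[3,4,37] → █
    (6,7)@(13, 15): e=[-13,12,45] → ·
  covered (6 px):
    · · · · · · · · · · · ·
    · · · · · · · · · · · ·
    · · · · · · · · · · · ·
    · · · · · · · · · · · ·
    · · · █ · · · · · · · ·
    · · █ █ · · · · · · · ·
    · · · █ █ · · · · · · ·
    · · · · · █ · · · · · ·
    · · · · · · · · · · · ·
    · · · · · · · · · · · ·
    · · · · · · · · · · · ·

Answer: [12,1,31]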